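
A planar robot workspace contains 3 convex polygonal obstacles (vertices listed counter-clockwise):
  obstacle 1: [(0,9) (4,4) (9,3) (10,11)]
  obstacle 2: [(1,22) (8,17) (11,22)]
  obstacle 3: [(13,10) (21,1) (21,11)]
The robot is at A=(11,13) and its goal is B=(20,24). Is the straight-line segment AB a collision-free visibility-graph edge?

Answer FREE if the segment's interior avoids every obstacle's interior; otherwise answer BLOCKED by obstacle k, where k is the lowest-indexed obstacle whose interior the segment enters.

FREE

Obstacle 1 [(0,9) (4,4) (9,3) (10,11)]:
  edge (0,9)–(4,4): clear
  edge (4,4)–(9,3): clear
  edge (9,3)–(10,11): clear
  edge (10,11)–(0,9): clear
  midpoint (31/2,37/2) outside
  → clear
Obstacle 2 [(1,22) (8,17) (11,22)]:
  edge (1,22)–(8,17): clear
  edge (8,17)–(11,22): clear
  edge (11,22)–(1,22): clear
  midpoint (31/2,37/2) outside
  → clear
Obstacle 3 [(13,10) (21,1) (21,11)]:
  edge (13,10)–(21,1): clear
  edge (21,1)–(21,11): clear
  edge (21,11)–(13,10): clear
  midpoint (31/2,37/2) outside
  → clear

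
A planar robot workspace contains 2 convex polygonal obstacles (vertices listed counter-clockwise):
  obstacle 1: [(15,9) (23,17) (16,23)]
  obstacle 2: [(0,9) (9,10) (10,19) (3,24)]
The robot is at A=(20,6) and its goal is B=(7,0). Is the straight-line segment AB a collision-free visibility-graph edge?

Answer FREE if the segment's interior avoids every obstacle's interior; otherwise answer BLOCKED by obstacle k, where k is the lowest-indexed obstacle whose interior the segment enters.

FREE

Obstacle 1 [(15,9) (23,17) (16,23)]:
  edge (15,9)–(23,17): clear
  edge (23,17)–(16,23): clear
  edge (16,23)–(15,9): clear
  midpoint (27/2,3) outside
  → clear
Obstacle 2 [(0,9) (9,10) (10,19) (3,24)]:
  edge (0,9)–(9,10): clear
  edge (9,10)–(10,19): clear
  edge (10,19)–(3,24): clear
  edge (3,24)–(0,9): clear
  midpoint (27/2,3) outside
  → clear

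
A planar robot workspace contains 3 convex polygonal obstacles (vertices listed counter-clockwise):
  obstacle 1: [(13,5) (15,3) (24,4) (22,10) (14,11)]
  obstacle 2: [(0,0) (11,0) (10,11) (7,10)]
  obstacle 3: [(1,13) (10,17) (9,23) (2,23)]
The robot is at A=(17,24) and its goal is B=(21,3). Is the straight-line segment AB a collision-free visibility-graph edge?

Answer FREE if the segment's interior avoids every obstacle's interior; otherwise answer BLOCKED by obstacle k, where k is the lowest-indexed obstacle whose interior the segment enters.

BLOCKED by obstacle 1

Obstacle 1 [(13,5) (15,3) (24,4) (22,10) (14,11)]:
  edge (13,5)–(15,3): clear
  edge (15,3)–(24,4): crosses AB
  edge (24,4)–(22,10): clear
  edge (22,10)–(14,11): crosses AB
  edge (14,11)–(13,5): clear
  → BLOCKED
Obstacle 2 [(0,0) (11,0) (10,11) (7,10)]:
  edge (0,0)–(11,0): clear
  edge (11,0)–(10,11): clear
  edge (10,11)–(7,10): clear
  edge (7,10)–(0,0): clear
  midpoint (19,27/2) outside
  → clear
Obstacle 3 [(1,13) (10,17) (9,23) (2,23)]:
  edge (1,13)–(10,17): clear
  edge (10,17)–(9,23): clear
  edge (9,23)–(2,23): clear
  edge (2,23)–(1,13): clear
  midpoint (19,27/2) outside
  → clear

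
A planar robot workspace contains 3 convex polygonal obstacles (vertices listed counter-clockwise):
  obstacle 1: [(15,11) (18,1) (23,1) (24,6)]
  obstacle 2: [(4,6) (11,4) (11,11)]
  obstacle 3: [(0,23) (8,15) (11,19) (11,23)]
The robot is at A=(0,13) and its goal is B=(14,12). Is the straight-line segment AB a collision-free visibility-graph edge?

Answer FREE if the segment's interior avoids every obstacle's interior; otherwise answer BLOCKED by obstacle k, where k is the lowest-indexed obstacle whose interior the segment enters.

Obstacle 1 [(15,11) (18,1) (23,1) (24,6)]:
  edge (15,11)–(18,1): clear
  edge (18,1)–(23,1): clear
  edge (23,1)–(24,6): clear
  edge (24,6)–(15,11): clear
  midpoint (7,25/2) outside
  → clear
Obstacle 2 [(4,6) (11,4) (11,11)]:
  edge (4,6)–(11,4): clear
  edge (11,4)–(11,11): clear
  edge (11,11)–(4,6): clear
  midpoint (7,25/2) outside
  → clear
Obstacle 3 [(0,23) (8,15) (11,19) (11,23)]:
  edge (0,23)–(8,15): clear
  edge (8,15)–(11,19): clear
  edge (11,19)–(11,23): clear
  edge (11,23)–(0,23): clear
  midpoint (7,25/2) outside
  → clear

FREE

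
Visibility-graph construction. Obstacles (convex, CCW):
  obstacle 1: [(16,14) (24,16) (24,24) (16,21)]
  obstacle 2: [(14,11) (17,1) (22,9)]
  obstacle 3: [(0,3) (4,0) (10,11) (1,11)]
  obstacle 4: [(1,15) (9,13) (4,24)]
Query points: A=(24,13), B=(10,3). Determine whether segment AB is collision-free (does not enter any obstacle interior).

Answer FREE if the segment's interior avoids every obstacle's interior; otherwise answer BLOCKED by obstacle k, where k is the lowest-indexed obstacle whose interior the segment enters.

Obstacle 1 [(16,14) (24,16) (24,24) (16,21)]:
  edge (16,14)–(24,16): clear
  edge (24,16)–(24,24): clear
  edge (24,24)–(16,21): clear
  edge (16,21)–(16,14): clear
  midpoint (17,8) outside
  → clear
Obstacle 2 [(14,11) (17,1) (22,9)]:
  edge (14,11)–(17,1): crosses AB
  edge (17,1)–(22,9): clear
  edge (22,9)–(14,11): crosses AB
  → BLOCKED
Obstacle 3 [(0,3) (4,0) (10,11) (1,11)]:
  edge (0,3)–(4,0): clear
  edge (4,0)–(10,11): clear
  edge (10,11)–(1,11): clear
  edge (1,11)–(0,3): clear
  midpoint (17,8) outside
  → clear
Obstacle 4 [(1,15) (9,13) (4,24)]:
  edge (1,15)–(9,13): clear
  edge (9,13)–(4,24): clear
  edge (4,24)–(1,15): clear
  midpoint (17,8) outside
  → clear

BLOCKED by obstacle 2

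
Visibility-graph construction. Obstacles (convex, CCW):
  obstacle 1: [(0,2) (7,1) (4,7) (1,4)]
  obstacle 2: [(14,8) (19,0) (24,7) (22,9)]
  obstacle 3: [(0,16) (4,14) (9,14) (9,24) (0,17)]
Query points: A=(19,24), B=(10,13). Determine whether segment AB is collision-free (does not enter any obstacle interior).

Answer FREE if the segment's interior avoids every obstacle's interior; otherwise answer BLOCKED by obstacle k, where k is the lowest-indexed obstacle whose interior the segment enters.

FREE

Obstacle 1 [(0,2) (7,1) (4,7) (1,4)]:
  edge (0,2)–(7,1): clear
  edge (7,1)–(4,7): clear
  edge (4,7)–(1,4): clear
  edge (1,4)–(0,2): clear
  midpoint (29/2,37/2) outside
  → clear
Obstacle 2 [(14,8) (19,0) (24,7) (22,9)]:
  edge (14,8)–(19,0): clear
  edge (19,0)–(24,7): clear
  edge (24,7)–(22,9): clear
  edge (22,9)–(14,8): clear
  midpoint (29/2,37/2) outside
  → clear
Obstacle 3 [(0,16) (4,14) (9,14) (9,24) (0,17)]:
  edge (0,16)–(4,14): clear
  edge (4,14)–(9,14): clear
  edge (9,14)–(9,24): clear
  edge (9,24)–(0,17): clear
  edge (0,17)–(0,16): clear
  midpoint (29/2,37/2) outside
  → clear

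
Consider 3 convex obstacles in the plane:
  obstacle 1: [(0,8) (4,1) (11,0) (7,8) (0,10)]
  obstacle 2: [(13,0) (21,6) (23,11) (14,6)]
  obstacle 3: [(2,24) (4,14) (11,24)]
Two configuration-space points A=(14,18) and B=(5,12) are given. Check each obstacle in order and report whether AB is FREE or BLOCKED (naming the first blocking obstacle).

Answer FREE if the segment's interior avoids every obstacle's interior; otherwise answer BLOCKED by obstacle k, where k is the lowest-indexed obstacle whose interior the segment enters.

Obstacle 1 [(0,8) (4,1) (11,0) (7,8) (0,10)]:
  edge (0,8)–(4,1): clear
  edge (4,1)–(11,0): clear
  edge (11,0)–(7,8): clear
  edge (7,8)–(0,10): clear
  edge (0,10)–(0,8): clear
  midpoint (19/2,15) outside
  → clear
Obstacle 2 [(13,0) (21,6) (23,11) (14,6)]:
  edge (13,0)–(21,6): clear
  edge (21,6)–(23,11): clear
  edge (23,11)–(14,6): clear
  edge (14,6)–(13,0): clear
  midpoint (19/2,15) outside
  → clear
Obstacle 3 [(2,24) (4,14) (11,24)]:
  edge (2,24)–(4,14): clear
  edge (4,14)–(11,24): clear
  edge (11,24)–(2,24): clear
  midpoint (19/2,15) outside
  → clear

FREE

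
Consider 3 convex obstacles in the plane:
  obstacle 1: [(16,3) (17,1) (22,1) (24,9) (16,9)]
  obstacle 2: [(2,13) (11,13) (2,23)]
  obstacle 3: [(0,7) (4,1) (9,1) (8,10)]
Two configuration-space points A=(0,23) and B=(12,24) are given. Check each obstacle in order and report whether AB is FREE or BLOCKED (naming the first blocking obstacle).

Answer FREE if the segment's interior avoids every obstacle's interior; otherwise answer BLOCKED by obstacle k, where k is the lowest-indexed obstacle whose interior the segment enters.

Obstacle 1 [(16,3) (17,1) (22,1) (24,9) (16,9)]:
  edge (16,3)–(17,1): clear
  edge (17,1)–(22,1): clear
  edge (22,1)–(24,9): clear
  edge (24,9)–(16,9): clear
  edge (16,9)–(16,3): clear
  midpoint (6,47/2) outside
  → clear
Obstacle 2 [(2,13) (11,13) (2,23)]:
  edge (2,13)–(11,13): clear
  edge (11,13)–(2,23): clear
  edge (2,23)–(2,13): clear
  midpoint (6,47/2) outside
  → clear
Obstacle 3 [(0,7) (4,1) (9,1) (8,10)]:
  edge (0,7)–(4,1): clear
  edge (4,1)–(9,1): clear
  edge (9,1)–(8,10): clear
  edge (8,10)–(0,7): clear
  midpoint (6,47/2) outside
  → clear

FREE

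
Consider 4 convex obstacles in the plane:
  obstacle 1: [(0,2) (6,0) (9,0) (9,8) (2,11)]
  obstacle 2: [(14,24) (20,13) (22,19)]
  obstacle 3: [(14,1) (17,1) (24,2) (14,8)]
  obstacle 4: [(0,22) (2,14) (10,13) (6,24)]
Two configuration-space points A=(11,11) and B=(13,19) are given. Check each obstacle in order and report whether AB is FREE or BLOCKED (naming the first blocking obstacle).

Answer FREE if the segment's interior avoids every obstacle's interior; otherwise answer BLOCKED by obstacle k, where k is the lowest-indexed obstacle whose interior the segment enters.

Obstacle 1 [(0,2) (6,0) (9,0) (9,8) (2,11)]:
  edge (0,2)–(6,0): clear
  edge (6,0)–(9,0): clear
  edge (9,0)–(9,8): clear
  edge (9,8)–(2,11): clear
  edge (2,11)–(0,2): clear
  midpoint (12,15) outside
  → clear
Obstacle 2 [(14,24) (20,13) (22,19)]:
  edge (14,24)–(20,13): clear
  edge (20,13)–(22,19): clear
  edge (22,19)–(14,24): clear
  midpoint (12,15) outside
  → clear
Obstacle 3 [(14,1) (17,1) (24,2) (14,8)]:
  edge (14,1)–(17,1): clear
  edge (17,1)–(24,2): clear
  edge (24,2)–(14,8): clear
  edge (14,8)–(14,1): clear
  midpoint (12,15) outside
  → clear
Obstacle 4 [(0,22) (2,14) (10,13) (6,24)]:
  edge (0,22)–(2,14): clear
  edge (2,14)–(10,13): clear
  edge (10,13)–(6,24): clear
  edge (6,24)–(0,22): clear
  midpoint (12,15) outside
  → clear

FREE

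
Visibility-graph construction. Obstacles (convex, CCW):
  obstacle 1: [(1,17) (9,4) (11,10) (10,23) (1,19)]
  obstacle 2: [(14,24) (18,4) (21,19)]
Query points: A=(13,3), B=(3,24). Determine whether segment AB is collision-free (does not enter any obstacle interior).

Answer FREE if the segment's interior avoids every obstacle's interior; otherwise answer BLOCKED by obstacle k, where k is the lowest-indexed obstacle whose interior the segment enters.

Obstacle 1 [(1,17) (9,4) (11,10) (10,23) (1,19)]:
  edge (1,17)–(9,4): clear
  edge (9,4)–(11,10): crosses AB
  edge (11,10)–(10,23): clear
  edge (10,23)–(1,19): crosses AB
  edge (1,19)–(1,17): clear
  → BLOCKED
Obstacle 2 [(14,24) (18,4) (21,19)]:
  edge (14,24)–(18,4): clear
  edge (18,4)–(21,19): clear
  edge (21,19)–(14,24): clear
  midpoint (8,27/2) outside
  → clear

BLOCKED by obstacle 1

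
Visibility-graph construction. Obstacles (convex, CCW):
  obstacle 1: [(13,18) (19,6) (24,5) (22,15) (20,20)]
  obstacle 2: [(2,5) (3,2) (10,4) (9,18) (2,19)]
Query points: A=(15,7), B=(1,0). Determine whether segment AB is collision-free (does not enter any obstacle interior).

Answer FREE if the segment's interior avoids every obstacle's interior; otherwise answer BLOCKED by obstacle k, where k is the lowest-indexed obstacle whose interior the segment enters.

BLOCKED by obstacle 2

Obstacle 1 [(13,18) (19,6) (24,5) (22,15) (20,20)]:
  edge (13,18)–(19,6): clear
  edge (19,6)–(24,5): clear
  edge (24,5)–(22,15): clear
  edge (22,15)–(20,20): clear
  edge (20,20)–(13,18): clear
  midpoint (8,7/2) outside
  → clear
Obstacle 2 [(2,5) (3,2) (10,4) (9,18) (2,19)]:
  edge (2,5)–(3,2): clear
  edge (3,2)–(10,4): crosses AB
  edge (10,4)–(9,18): crosses AB
  edge (9,18)–(2,19): clear
  edge (2,19)–(2,5): clear
  → BLOCKED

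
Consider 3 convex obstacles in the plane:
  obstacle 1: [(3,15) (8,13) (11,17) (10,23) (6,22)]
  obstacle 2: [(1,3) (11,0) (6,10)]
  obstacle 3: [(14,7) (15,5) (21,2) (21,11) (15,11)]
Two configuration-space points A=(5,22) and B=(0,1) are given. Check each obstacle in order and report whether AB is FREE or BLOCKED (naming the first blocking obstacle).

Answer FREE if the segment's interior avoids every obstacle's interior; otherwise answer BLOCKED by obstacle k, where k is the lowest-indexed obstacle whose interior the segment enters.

Obstacle 1 [(3,15) (8,13) (11,17) (10,23) (6,22)]:
  edge (3,15)–(8,13): crosses AB
  edge (8,13)–(11,17): clear
  edge (11,17)–(10,23): clear
  edge (10,23)–(6,22): clear
  edge (6,22)–(3,15): crosses AB
  → BLOCKED
Obstacle 2 [(1,3) (11,0) (6,10)]:
  edge (1,3)–(11,0): clear
  edge (11,0)–(6,10): clear
  edge (6,10)–(1,3): clear
  midpoint (5/2,23/2) outside
  → clear
Obstacle 3 [(14,7) (15,5) (21,2) (21,11) (15,11)]:
  edge (14,7)–(15,5): clear
  edge (15,5)–(21,2): clear
  edge (21,2)–(21,11): clear
  edge (21,11)–(15,11): clear
  edge (15,11)–(14,7): clear
  midpoint (5/2,23/2) outside
  → clear

BLOCKED by obstacle 1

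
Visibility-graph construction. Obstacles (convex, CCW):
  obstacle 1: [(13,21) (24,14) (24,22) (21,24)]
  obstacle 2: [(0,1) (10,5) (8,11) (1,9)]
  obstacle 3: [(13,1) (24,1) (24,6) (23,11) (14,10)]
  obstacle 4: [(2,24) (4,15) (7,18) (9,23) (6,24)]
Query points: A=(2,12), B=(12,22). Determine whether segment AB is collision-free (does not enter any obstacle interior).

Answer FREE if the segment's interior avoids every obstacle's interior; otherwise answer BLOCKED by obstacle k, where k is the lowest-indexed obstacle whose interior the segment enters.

FREE

Obstacle 1 [(13,21) (24,14) (24,22) (21,24)]:
  edge (13,21)–(24,14): clear
  edge (24,14)–(24,22): clear
  edge (24,22)–(21,24): clear
  edge (21,24)–(13,21): clear
  midpoint (7,17) outside
  → clear
Obstacle 2 [(0,1) (10,5) (8,11) (1,9)]:
  edge (0,1)–(10,5): clear
  edge (10,5)–(8,11): clear
  edge (8,11)–(1,9): clear
  edge (1,9)–(0,1): clear
  midpoint (7,17) outside
  → clear
Obstacle 3 [(13,1) (24,1) (24,6) (23,11) (14,10)]:
  edge (13,1)–(24,1): clear
  edge (24,1)–(24,6): clear
  edge (24,6)–(23,11): clear
  edge (23,11)–(14,10): clear
  edge (14,10)–(13,1): clear
  midpoint (7,17) outside
  → clear
Obstacle 4 [(2,24) (4,15) (7,18) (9,23) (6,24)]:
  edge (2,24)–(4,15): clear
  edge (4,15)–(7,18): clear
  edge (7,18)–(9,23): clear
  edge (9,23)–(6,24): clear
  edge (6,24)–(2,24): clear
  midpoint (7,17) outside
  → clear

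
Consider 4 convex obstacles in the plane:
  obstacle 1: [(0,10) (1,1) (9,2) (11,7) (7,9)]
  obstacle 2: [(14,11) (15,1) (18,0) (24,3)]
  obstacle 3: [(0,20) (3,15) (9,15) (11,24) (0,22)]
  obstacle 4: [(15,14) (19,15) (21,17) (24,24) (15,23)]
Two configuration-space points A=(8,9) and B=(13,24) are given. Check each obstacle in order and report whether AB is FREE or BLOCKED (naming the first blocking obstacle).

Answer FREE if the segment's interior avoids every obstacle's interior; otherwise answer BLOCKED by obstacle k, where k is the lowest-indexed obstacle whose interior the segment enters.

Obstacle 1 [(0,10) (1,1) (9,2) (11,7) (7,9)]:
  edge (0,10)–(1,1): clear
  edge (1,1)–(9,2): clear
  edge (9,2)–(11,7): clear
  edge (11,7)–(7,9): clear
  edge (7,9)–(0,10): clear
  midpoint (21/2,33/2) outside
  → clear
Obstacle 2 [(14,11) (15,1) (18,0) (24,3)]:
  edge (14,11)–(15,1): clear
  edge (15,1)–(18,0): clear
  edge (18,0)–(24,3): clear
  edge (24,3)–(14,11): clear
  midpoint (21/2,33/2) outside
  → clear
Obstacle 3 [(0,20) (3,15) (9,15) (11,24) (0,22)]:
  edge (0,20)–(3,15): clear
  edge (3,15)–(9,15): clear
  edge (9,15)–(11,24): clear
  edge (11,24)–(0,22): clear
  edge (0,22)–(0,20): clear
  midpoint (21/2,33/2) outside
  → clear
Obstacle 4 [(15,14) (19,15) (21,17) (24,24) (15,23)]:
  edge (15,14)–(19,15): clear
  edge (19,15)–(21,17): clear
  edge (21,17)–(24,24): clear
  edge (24,24)–(15,23): clear
  edge (15,23)–(15,14): clear
  midpoint (21/2,33/2) outside
  → clear

FREE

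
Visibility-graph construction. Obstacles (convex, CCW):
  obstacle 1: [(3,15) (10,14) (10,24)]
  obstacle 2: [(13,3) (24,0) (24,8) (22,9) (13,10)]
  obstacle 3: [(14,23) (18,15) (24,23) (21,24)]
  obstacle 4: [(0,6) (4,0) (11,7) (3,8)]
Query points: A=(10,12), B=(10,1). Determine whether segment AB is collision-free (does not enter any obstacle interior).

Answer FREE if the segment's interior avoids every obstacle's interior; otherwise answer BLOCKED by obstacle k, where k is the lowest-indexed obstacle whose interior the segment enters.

Obstacle 1 [(3,15) (10,14) (10,24)]:
  edge (3,15)–(10,14): clear
  edge (10,14)–(10,24): clear
  edge (10,24)–(3,15): clear
  midpoint (10,13/2) outside
  → clear
Obstacle 2 [(13,3) (24,0) (24,8) (22,9) (13,10)]:
  edge (13,3)–(24,0): clear
  edge (24,0)–(24,8): clear
  edge (24,8)–(22,9): clear
  edge (22,9)–(13,10): clear
  edge (13,10)–(13,3): clear
  midpoint (10,13/2) outside
  → clear
Obstacle 3 [(14,23) (18,15) (24,23) (21,24)]:
  edge (14,23)–(18,15): clear
  edge (18,15)–(24,23): clear
  edge (24,23)–(21,24): clear
  edge (21,24)–(14,23): clear
  midpoint (10,13/2) outside
  → clear
Obstacle 4 [(0,6) (4,0) (11,7) (3,8)]:
  edge (0,6)–(4,0): clear
  edge (4,0)–(11,7): crosses AB
  edge (11,7)–(3,8): crosses AB
  edge (3,8)–(0,6): clear
  → BLOCKED

BLOCKED by obstacle 4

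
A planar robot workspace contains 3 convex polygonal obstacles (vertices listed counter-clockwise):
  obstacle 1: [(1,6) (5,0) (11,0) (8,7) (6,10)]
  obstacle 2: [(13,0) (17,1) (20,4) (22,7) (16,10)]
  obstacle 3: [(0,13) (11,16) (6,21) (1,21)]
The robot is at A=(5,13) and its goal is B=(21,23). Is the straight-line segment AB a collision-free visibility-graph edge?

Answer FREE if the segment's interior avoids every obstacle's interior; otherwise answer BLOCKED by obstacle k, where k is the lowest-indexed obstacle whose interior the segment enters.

BLOCKED by obstacle 3

Obstacle 1 [(1,6) (5,0) (11,0) (8,7) (6,10)]:
  edge (1,6)–(5,0): clear
  edge (5,0)–(11,0): clear
  edge (11,0)–(8,7): clear
  edge (8,7)–(6,10): clear
  edge (6,10)–(1,6): clear
  midpoint (13,18) outside
  → clear
Obstacle 2 [(13,0) (17,1) (20,4) (22,7) (16,10)]:
  edge (13,0)–(17,1): clear
  edge (17,1)–(20,4): clear
  edge (20,4)–(22,7): clear
  edge (22,7)–(16,10): clear
  edge (16,10)–(13,0): clear
  midpoint (13,18) outside
  → clear
Obstacle 3 [(0,13) (11,16) (6,21) (1,21)]:
  edge (0,13)–(11,16): crosses AB
  edge (11,16)–(6,21): crosses AB
  edge (6,21)–(1,21): clear
  edge (1,21)–(0,13): clear
  → BLOCKED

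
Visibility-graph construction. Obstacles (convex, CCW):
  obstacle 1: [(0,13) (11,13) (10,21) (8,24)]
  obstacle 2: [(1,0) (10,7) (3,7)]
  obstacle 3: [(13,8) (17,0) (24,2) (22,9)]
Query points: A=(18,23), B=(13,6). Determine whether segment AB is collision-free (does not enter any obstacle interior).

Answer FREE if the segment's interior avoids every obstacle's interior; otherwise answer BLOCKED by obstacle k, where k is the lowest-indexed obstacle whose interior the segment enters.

BLOCKED by obstacle 3

Obstacle 1 [(0,13) (11,13) (10,21) (8,24)]:
  edge (0,13)–(11,13): clear
  edge (11,13)–(10,21): clear
  edge (10,21)–(8,24): clear
  edge (8,24)–(0,13): clear
  midpoint (31/2,29/2) outside
  → clear
Obstacle 2 [(1,0) (10,7) (3,7)]:
  edge (1,0)–(10,7): clear
  edge (10,7)–(3,7): clear
  edge (3,7)–(1,0): clear
  midpoint (31/2,29/2) outside
  → clear
Obstacle 3 [(13,8) (17,0) (24,2) (22,9)]:
  edge (13,8)–(17,0): crosses AB
  edge (17,0)–(24,2): clear
  edge (24,2)–(22,9): clear
  edge (22,9)–(13,8): crosses AB
  → BLOCKED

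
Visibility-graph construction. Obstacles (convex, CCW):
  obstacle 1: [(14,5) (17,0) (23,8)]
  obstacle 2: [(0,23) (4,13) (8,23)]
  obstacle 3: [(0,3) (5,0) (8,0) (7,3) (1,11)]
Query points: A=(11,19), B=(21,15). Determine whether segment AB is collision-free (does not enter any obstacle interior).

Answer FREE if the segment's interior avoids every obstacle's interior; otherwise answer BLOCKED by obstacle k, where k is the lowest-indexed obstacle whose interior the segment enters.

Obstacle 1 [(14,5) (17,0) (23,8)]:
  edge (14,5)–(17,0): clear
  edge (17,0)–(23,8): clear
  edge (23,8)–(14,5): clear
  midpoint (16,17) outside
  → clear
Obstacle 2 [(0,23) (4,13) (8,23)]:
  edge (0,23)–(4,13): clear
  edge (4,13)–(8,23): clear
  edge (8,23)–(0,23): clear
  midpoint (16,17) outside
  → clear
Obstacle 3 [(0,3) (5,0) (8,0) (7,3) (1,11)]:
  edge (0,3)–(5,0): clear
  edge (5,0)–(8,0): clear
  edge (8,0)–(7,3): clear
  edge (7,3)–(1,11): clear
  edge (1,11)–(0,3): clear
  midpoint (16,17) outside
  → clear

FREE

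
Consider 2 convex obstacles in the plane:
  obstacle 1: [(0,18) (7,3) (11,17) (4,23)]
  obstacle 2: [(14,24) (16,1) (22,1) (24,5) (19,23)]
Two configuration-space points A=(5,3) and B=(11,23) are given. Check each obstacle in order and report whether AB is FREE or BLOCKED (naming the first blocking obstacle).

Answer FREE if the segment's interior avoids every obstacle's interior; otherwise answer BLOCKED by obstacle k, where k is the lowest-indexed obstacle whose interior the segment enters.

Obstacle 1 [(0,18) (7,3) (11,17) (4,23)]:
  edge (0,18)–(7,3): crosses AB
  edge (7,3)–(11,17): clear
  edge (11,17)–(4,23): crosses AB
  edge (4,23)–(0,18): clear
  → BLOCKED
Obstacle 2 [(14,24) (16,1) (22,1) (24,5) (19,23)]:
  edge (14,24)–(16,1): clear
  edge (16,1)–(22,1): clear
  edge (22,1)–(24,5): clear
  edge (24,5)–(19,23): clear
  edge (19,23)–(14,24): clear
  midpoint (8,13) outside
  → clear

BLOCKED by obstacle 1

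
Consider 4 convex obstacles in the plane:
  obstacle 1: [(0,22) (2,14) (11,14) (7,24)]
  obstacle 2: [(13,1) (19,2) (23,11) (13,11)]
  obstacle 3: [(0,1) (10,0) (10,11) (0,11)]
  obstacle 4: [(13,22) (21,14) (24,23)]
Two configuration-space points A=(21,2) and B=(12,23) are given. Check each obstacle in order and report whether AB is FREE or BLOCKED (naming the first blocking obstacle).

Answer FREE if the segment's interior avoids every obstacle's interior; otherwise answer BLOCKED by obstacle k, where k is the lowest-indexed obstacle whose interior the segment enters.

Obstacle 1 [(0,22) (2,14) (11,14) (7,24)]:
  edge (0,22)–(2,14): clear
  edge (2,14)–(11,14): clear
  edge (11,14)–(7,24): clear
  edge (7,24)–(0,22): clear
  midpoint (33/2,25/2) outside
  → clear
Obstacle 2 [(13,1) (19,2) (23,11) (13,11)]:
  edge (13,1)–(19,2): clear
  edge (19,2)–(23,11): crosses AB
  edge (23,11)–(13,11): crosses AB
  edge (13,11)–(13,1): clear
  → BLOCKED
Obstacle 3 [(0,1) (10,0) (10,11) (0,11)]:
  edge (0,1)–(10,0): clear
  edge (10,0)–(10,11): clear
  edge (10,11)–(0,11): clear
  edge (0,11)–(0,1): clear
  midpoint (33/2,25/2) outside
  → clear
Obstacle 4 [(13,22) (21,14) (24,23)]:
  edge (13,22)–(21,14): clear
  edge (21,14)–(24,23): clear
  edge (24,23)–(13,22): clear
  midpoint (33/2,25/2) outside
  → clear

BLOCKED by obstacle 2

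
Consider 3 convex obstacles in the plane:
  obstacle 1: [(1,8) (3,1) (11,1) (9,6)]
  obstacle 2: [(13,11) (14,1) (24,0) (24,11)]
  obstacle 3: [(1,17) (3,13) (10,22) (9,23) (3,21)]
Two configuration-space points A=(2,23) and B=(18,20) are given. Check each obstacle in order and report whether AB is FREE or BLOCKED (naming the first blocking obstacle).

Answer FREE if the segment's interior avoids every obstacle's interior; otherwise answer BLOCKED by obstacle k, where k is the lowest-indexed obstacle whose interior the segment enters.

BLOCKED by obstacle 3

Obstacle 1 [(1,8) (3,1) (11,1) (9,6)]:
  edge (1,8)–(3,1): clear
  edge (3,1)–(11,1): clear
  edge (11,1)–(9,6): clear
  edge (9,6)–(1,8): clear
  midpoint (10,43/2) outside
  → clear
Obstacle 2 [(13,11) (14,1) (24,0) (24,11)]:
  edge (13,11)–(14,1): clear
  edge (14,1)–(24,0): clear
  edge (24,0)–(24,11): clear
  edge (24,11)–(13,11): clear
  midpoint (10,43/2) outside
  → clear
Obstacle 3 [(1,17) (3,13) (10,22) (9,23) (3,21)]:
  edge (1,17)–(3,13): clear
  edge (3,13)–(10,22): crosses AB
  edge (10,22)–(9,23): clear
  edge (9,23)–(3,21): crosses AB
  edge (3,21)–(1,17): clear
  → BLOCKED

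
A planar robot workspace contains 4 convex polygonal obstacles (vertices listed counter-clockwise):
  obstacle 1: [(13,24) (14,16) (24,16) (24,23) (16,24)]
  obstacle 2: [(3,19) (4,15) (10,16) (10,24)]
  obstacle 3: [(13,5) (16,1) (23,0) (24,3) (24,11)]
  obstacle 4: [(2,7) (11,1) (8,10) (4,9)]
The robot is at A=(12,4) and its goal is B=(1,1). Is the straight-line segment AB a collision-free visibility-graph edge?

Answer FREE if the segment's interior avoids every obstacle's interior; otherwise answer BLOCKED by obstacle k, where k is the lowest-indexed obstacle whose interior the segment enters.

BLOCKED by obstacle 4

Obstacle 1 [(13,24) (14,16) (24,16) (24,23) (16,24)]:
  edge (13,24)–(14,16): clear
  edge (14,16)–(24,16): clear
  edge (24,16)–(24,23): clear
  edge (24,23)–(16,24): clear
  edge (16,24)–(13,24): clear
  midpoint (13/2,5/2) outside
  → clear
Obstacle 2 [(3,19) (4,15) (10,16) (10,24)]:
  edge (3,19)–(4,15): clear
  edge (4,15)–(10,16): clear
  edge (10,16)–(10,24): clear
  edge (10,24)–(3,19): clear
  midpoint (13/2,5/2) outside
  → clear
Obstacle 3 [(13,5) (16,1) (23,0) (24,3) (24,11)]:
  edge (13,5)–(16,1): clear
  edge (16,1)–(23,0): clear
  edge (23,0)–(24,3): clear
  edge (24,3)–(24,11): clear
  edge (24,11)–(13,5): clear
  midpoint (13/2,5/2) outside
  → clear
Obstacle 4 [(2,7) (11,1) (8,10) (4,9)]:
  edge (2,7)–(11,1): crosses AB
  edge (11,1)–(8,10): crosses AB
  edge (8,10)–(4,9): clear
  edge (4,9)–(2,7): clear
  → BLOCKED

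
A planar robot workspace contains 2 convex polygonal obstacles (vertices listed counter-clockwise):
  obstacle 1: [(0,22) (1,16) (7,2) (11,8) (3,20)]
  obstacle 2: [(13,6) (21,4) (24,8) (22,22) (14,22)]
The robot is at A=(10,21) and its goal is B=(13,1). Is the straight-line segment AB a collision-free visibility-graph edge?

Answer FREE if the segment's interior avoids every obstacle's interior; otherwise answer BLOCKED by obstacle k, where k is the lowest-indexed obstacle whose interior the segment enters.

Obstacle 1 [(0,22) (1,16) (7,2) (11,8) (3,20)]:
  edge (0,22)–(1,16): clear
  edge (1,16)–(7,2): clear
  edge (7,2)–(11,8): clear
  edge (11,8)–(3,20): clear
  edge (3,20)–(0,22): clear
  midpoint (23/2,11) outside
  → clear
Obstacle 2 [(13,6) (21,4) (24,8) (22,22) (14,22)]:
  edge (13,6)–(21,4): clear
  edge (21,4)–(24,8): clear
  edge (24,8)–(22,22): clear
  edge (22,22)–(14,22): clear
  edge (14,22)–(13,6): clear
  midpoint (23/2,11) outside
  → clear

FREE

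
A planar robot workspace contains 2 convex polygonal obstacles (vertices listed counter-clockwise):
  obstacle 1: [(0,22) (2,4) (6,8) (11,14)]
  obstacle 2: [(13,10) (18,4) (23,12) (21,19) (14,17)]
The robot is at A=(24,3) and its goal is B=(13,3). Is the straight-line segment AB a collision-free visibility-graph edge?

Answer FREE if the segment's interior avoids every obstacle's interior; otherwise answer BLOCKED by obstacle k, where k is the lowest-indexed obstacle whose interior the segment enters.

FREE

Obstacle 1 [(0,22) (2,4) (6,8) (11,14)]:
  edge (0,22)–(2,4): clear
  edge (2,4)–(6,8): clear
  edge (6,8)–(11,14): clear
  edge (11,14)–(0,22): clear
  midpoint (37/2,3) outside
  → clear
Obstacle 2 [(13,10) (18,4) (23,12) (21,19) (14,17)]:
  edge (13,10)–(18,4): clear
  edge (18,4)–(23,12): clear
  edge (23,12)–(21,19): clear
  edge (21,19)–(14,17): clear
  edge (14,17)–(13,10): clear
  midpoint (37/2,3) outside
  → clear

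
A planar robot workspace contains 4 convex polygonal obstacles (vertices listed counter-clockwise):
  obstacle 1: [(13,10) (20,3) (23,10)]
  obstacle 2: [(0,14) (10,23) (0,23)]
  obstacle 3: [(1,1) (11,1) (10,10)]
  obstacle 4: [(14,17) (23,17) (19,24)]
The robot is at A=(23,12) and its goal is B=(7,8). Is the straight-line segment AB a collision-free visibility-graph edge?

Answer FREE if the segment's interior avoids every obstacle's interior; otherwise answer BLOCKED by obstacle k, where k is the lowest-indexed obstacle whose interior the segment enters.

BLOCKED by obstacle 1

Obstacle 1 [(13,10) (20,3) (23,10)]:
  edge (13,10)–(20,3): crosses AB
  edge (20,3)–(23,10): clear
  edge (23,10)–(13,10): crosses AB
  → BLOCKED
Obstacle 2 [(0,14) (10,23) (0,23)]:
  edge (0,14)–(10,23): clear
  edge (10,23)–(0,23): clear
  edge (0,23)–(0,14): clear
  midpoint (15,10) outside
  → clear
Obstacle 3 [(1,1) (11,1) (10,10)]:
  edge (1,1)–(11,1): clear
  edge (11,1)–(10,10): crosses AB
  edge (10,10)–(1,1): crosses AB
  → BLOCKED
Obstacle 4 [(14,17) (23,17) (19,24)]:
  edge (14,17)–(23,17): clear
  edge (23,17)–(19,24): clear
  edge (19,24)–(14,17): clear
  midpoint (15,10) outside
  → clear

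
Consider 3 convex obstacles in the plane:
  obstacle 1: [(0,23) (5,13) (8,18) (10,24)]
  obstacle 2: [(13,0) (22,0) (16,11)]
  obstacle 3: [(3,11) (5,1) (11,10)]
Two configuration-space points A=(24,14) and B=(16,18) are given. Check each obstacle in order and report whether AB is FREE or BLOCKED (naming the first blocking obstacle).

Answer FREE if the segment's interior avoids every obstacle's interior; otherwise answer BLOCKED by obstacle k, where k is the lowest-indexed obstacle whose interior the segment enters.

Obstacle 1 [(0,23) (5,13) (8,18) (10,24)]:
  edge (0,23)–(5,13): clear
  edge (5,13)–(8,18): clear
  edge (8,18)–(10,24): clear
  edge (10,24)–(0,23): clear
  midpoint (20,16) outside
  → clear
Obstacle 2 [(13,0) (22,0) (16,11)]:
  edge (13,0)–(22,0): clear
  edge (22,0)–(16,11): clear
  edge (16,11)–(13,0): clear
  midpoint (20,16) outside
  → clear
Obstacle 3 [(3,11) (5,1) (11,10)]:
  edge (3,11)–(5,1): clear
  edge (5,1)–(11,10): clear
  edge (11,10)–(3,11): clear
  midpoint (20,16) outside
  → clear

FREE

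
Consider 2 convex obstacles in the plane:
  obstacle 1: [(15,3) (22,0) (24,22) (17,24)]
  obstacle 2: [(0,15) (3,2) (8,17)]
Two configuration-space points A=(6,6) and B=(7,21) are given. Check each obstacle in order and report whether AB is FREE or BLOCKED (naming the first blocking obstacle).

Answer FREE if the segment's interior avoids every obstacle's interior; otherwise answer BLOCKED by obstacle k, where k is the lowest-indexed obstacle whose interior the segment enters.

Obstacle 1 [(15,3) (22,0) (24,22) (17,24)]:
  edge (15,3)–(22,0): clear
  edge (22,0)–(24,22): clear
  edge (24,22)–(17,24): clear
  edge (17,24)–(15,3): clear
  midpoint (13/2,27/2) outside
  → clear
Obstacle 2 [(0,15) (3,2) (8,17)]:
  edge (0,15)–(3,2): clear
  edge (3,2)–(8,17): crosses AB
  edge (8,17)–(0,15): crosses AB
  → BLOCKED

BLOCKED by obstacle 2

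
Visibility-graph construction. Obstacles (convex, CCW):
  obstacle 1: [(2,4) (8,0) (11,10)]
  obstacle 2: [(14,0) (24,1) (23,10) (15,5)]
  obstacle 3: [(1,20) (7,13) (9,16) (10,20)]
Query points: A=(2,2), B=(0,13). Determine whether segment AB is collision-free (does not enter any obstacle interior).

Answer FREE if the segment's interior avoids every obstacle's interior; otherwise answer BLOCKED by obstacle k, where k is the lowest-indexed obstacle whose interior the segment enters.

Obstacle 1 [(2,4) (8,0) (11,10)]:
  edge (2,4)–(8,0): clear
  edge (8,0)–(11,10): clear
  edge (11,10)–(2,4): clear
  midpoint (1,15/2) outside
  → clear
Obstacle 2 [(14,0) (24,1) (23,10) (15,5)]:
  edge (14,0)–(24,1): clear
  edge (24,1)–(23,10): clear
  edge (23,10)–(15,5): clear
  edge (15,5)–(14,0): clear
  midpoint (1,15/2) outside
  → clear
Obstacle 3 [(1,20) (7,13) (9,16) (10,20)]:
  edge (1,20)–(7,13): clear
  edge (7,13)–(9,16): clear
  edge (9,16)–(10,20): clear
  edge (10,20)–(1,20): clear
  midpoint (1,15/2) outside
  → clear

FREE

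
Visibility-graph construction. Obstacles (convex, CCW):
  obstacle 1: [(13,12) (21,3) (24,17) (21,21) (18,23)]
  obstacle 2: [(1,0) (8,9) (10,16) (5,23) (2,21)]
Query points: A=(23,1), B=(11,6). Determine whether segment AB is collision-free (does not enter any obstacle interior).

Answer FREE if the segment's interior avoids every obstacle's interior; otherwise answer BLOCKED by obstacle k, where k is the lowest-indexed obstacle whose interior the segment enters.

Obstacle 1 [(13,12) (21,3) (24,17) (21,21) (18,23)]:
  edge (13,12)–(21,3): clear
  edge (21,3)–(24,17): clear
  edge (24,17)–(21,21): clear
  edge (21,21)–(18,23): clear
  edge (18,23)–(13,12): clear
  midpoint (17,7/2) outside
  → clear
Obstacle 2 [(1,0) (8,9) (10,16) (5,23) (2,21)]:
  edge (1,0)–(8,9): clear
  edge (8,9)–(10,16): clear
  edge (10,16)–(5,23): clear
  edge (5,23)–(2,21): clear
  edge (2,21)–(1,0): clear
  midpoint (17,7/2) outside
  → clear

FREE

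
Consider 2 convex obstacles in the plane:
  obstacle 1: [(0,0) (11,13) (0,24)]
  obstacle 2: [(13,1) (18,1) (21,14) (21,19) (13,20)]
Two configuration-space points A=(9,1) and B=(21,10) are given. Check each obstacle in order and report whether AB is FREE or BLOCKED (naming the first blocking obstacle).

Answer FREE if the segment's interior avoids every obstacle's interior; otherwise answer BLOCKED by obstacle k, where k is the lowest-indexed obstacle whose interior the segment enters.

BLOCKED by obstacle 2

Obstacle 1 [(0,0) (11,13) (0,24)]:
  edge (0,0)–(11,13): clear
  edge (11,13)–(0,24): clear
  edge (0,24)–(0,0): clear
  midpoint (15,11/2) outside
  → clear
Obstacle 2 [(13,1) (18,1) (21,14) (21,19) (13,20)]:
  edge (13,1)–(18,1): clear
  edge (18,1)–(21,14): crosses AB
  edge (21,14)–(21,19): clear
  edge (21,19)–(13,20): clear
  edge (13,20)–(13,1): crosses AB
  → BLOCKED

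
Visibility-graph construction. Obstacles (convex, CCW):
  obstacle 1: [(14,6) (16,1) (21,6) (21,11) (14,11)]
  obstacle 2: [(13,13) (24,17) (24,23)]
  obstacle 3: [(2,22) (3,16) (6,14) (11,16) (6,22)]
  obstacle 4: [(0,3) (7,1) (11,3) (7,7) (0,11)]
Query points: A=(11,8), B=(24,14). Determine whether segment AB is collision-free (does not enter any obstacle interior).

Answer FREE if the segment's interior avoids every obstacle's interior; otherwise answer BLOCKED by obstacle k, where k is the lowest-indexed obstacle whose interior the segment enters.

BLOCKED by obstacle 1

Obstacle 1 [(14,6) (16,1) (21,6) (21,11) (14,11)]:
  edge (14,6)–(16,1): clear
  edge (16,1)–(21,6): clear
  edge (21,6)–(21,11): clear
  edge (21,11)–(14,11): crosses AB
  edge (14,11)–(14,6): crosses AB
  → BLOCKED
Obstacle 2 [(13,13) (24,17) (24,23)]:
  edge (13,13)–(24,17): clear
  edge (24,17)–(24,23): clear
  edge (24,23)–(13,13): clear
  midpoint (35/2,11) outside
  → clear
Obstacle 3 [(2,22) (3,16) (6,14) (11,16) (6,22)]:
  edge (2,22)–(3,16): clear
  edge (3,16)–(6,14): clear
  edge (6,14)–(11,16): clear
  edge (11,16)–(6,22): clear
  edge (6,22)–(2,22): clear
  midpoint (35/2,11) outside
  → clear
Obstacle 4 [(0,3) (7,1) (11,3) (7,7) (0,11)]:
  edge (0,3)–(7,1): clear
  edge (7,1)–(11,3): clear
  edge (11,3)–(7,7): clear
  edge (7,7)–(0,11): clear
  edge (0,11)–(0,3): clear
  midpoint (35/2,11) outside
  → clear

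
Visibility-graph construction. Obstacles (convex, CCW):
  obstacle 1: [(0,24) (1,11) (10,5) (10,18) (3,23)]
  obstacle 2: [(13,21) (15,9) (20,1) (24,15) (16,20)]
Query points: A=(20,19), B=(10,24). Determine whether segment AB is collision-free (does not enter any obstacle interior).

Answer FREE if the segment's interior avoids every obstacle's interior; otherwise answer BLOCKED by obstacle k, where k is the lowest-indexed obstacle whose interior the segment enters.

FREE

Obstacle 1 [(0,24) (1,11) (10,5) (10,18) (3,23)]:
  edge (0,24)–(1,11): clear
  edge (1,11)–(10,5): clear
  edge (10,5)–(10,18): clear
  edge (10,18)–(3,23): clear
  edge (3,23)–(0,24): clear
  midpoint (15,43/2) outside
  → clear
Obstacle 2 [(13,21) (15,9) (20,1) (24,15) (16,20)]:
  edge (13,21)–(15,9): clear
  edge (15,9)–(20,1): clear
  edge (20,1)–(24,15): clear
  edge (24,15)–(16,20): clear
  edge (16,20)–(13,21): clear
  midpoint (15,43/2) outside
  → clear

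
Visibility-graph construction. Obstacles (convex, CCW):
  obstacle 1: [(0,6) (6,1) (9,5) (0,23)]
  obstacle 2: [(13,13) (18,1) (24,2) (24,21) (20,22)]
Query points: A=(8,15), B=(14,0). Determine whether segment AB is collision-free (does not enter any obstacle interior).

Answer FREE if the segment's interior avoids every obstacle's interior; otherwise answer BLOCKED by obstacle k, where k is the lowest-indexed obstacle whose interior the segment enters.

Obstacle 1 [(0,6) (6,1) (9,5) (0,23)]:
  edge (0,6)–(6,1): clear
  edge (6,1)–(9,5): clear
  edge (9,5)–(0,23): clear
  edge (0,23)–(0,6): clear
  midpoint (11,15/2) outside
  → clear
Obstacle 2 [(13,13) (18,1) (24,2) (24,21) (20,22)]:
  edge (13,13)–(18,1): clear
  edge (18,1)–(24,2): clear
  edge (24,2)–(24,21): clear
  edge (24,21)–(20,22): clear
  edge (20,22)–(13,13): clear
  midpoint (11,15/2) outside
  → clear

FREE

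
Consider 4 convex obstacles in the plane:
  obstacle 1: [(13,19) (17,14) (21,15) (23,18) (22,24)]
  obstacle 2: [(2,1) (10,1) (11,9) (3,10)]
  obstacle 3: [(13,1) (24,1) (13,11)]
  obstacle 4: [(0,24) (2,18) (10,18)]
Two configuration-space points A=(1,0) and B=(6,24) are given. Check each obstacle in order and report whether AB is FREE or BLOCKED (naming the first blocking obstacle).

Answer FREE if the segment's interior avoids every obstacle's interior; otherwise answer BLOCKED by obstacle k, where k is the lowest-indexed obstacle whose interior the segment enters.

BLOCKED by obstacle 2

Obstacle 1 [(13,19) (17,14) (21,15) (23,18) (22,24)]:
  edge (13,19)–(17,14): clear
  edge (17,14)–(21,15): clear
  edge (21,15)–(23,18): clear
  edge (23,18)–(22,24): clear
  edge (22,24)–(13,19): clear
  midpoint (7/2,12) outside
  → clear
Obstacle 2 [(2,1) (10,1) (11,9) (3,10)]:
  edge (2,1)–(10,1): clear
  edge (10,1)–(11,9): clear
  edge (11,9)–(3,10): crosses AB
  edge (3,10)–(2,1): crosses AB
  → BLOCKED
Obstacle 3 [(13,1) (24,1) (13,11)]:
  edge (13,1)–(24,1): clear
  edge (24,1)–(13,11): clear
  edge (13,11)–(13,1): clear
  midpoint (7/2,12) outside
  → clear
Obstacle 4 [(0,24) (2,18) (10,18)]:
  edge (0,24)–(2,18): clear
  edge (2,18)–(10,18): crosses AB
  edge (10,18)–(0,24): crosses AB
  → BLOCKED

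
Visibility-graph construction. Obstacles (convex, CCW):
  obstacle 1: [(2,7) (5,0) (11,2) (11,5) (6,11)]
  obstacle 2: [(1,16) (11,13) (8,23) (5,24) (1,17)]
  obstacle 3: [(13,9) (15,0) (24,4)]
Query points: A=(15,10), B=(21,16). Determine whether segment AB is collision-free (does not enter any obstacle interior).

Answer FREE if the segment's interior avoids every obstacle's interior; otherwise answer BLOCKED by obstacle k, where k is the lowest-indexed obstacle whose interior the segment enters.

Obstacle 1 [(2,7) (5,0) (11,2) (11,5) (6,11)]:
  edge (2,7)–(5,0): clear
  edge (5,0)–(11,2): clear
  edge (11,2)–(11,5): clear
  edge (11,5)–(6,11): clear
  edge (6,11)–(2,7): clear
  midpoint (18,13) outside
  → clear
Obstacle 2 [(1,16) (11,13) (8,23) (5,24) (1,17)]:
  edge (1,16)–(11,13): clear
  edge (11,13)–(8,23): clear
  edge (8,23)–(5,24): clear
  edge (5,24)–(1,17): clear
  edge (1,17)–(1,16): clear
  midpoint (18,13) outside
  → clear
Obstacle 3 [(13,9) (15,0) (24,4)]:
  edge (13,9)–(15,0): clear
  edge (15,0)–(24,4): clear
  edge (24,4)–(13,9): clear
  midpoint (18,13) outside
  → clear

FREE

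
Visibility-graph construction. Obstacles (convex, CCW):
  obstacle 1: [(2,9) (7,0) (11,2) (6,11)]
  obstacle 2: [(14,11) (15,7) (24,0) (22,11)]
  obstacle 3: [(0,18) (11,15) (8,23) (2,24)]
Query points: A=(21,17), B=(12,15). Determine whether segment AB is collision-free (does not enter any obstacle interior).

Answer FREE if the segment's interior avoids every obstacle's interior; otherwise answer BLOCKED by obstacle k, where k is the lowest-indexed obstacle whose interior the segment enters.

Obstacle 1 [(2,9) (7,0) (11,2) (6,11)]:
  edge (2,9)–(7,0): clear
  edge (7,0)–(11,2): clear
  edge (11,2)–(6,11): clear
  edge (6,11)–(2,9): clear
  midpoint (33/2,16) outside
  → clear
Obstacle 2 [(14,11) (15,7) (24,0) (22,11)]:
  edge (14,11)–(15,7): clear
  edge (15,7)–(24,0): clear
  edge (24,0)–(22,11): clear
  edge (22,11)–(14,11): clear
  midpoint (33/2,16) outside
  → clear
Obstacle 3 [(0,18) (11,15) (8,23) (2,24)]:
  edge (0,18)–(11,15): clear
  edge (11,15)–(8,23): clear
  edge (8,23)–(2,24): clear
  edge (2,24)–(0,18): clear
  midpoint (33/2,16) outside
  → clear

FREE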